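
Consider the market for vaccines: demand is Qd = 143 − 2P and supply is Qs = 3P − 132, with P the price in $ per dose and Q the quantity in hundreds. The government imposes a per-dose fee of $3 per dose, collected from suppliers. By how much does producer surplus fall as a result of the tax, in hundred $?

Without the tax, 143 − 2P = 3P − 132 gives 5P = 275, so P* = $55 and Q* = 33.
With the tax collected from suppliers, supply shifts: Qs = 3(P − 3) − 132.
Solving gives Q = 29.4 with buyers paying $56.8 and suppliers receiving $53.8 (the $3 wedge).
ΔPS is the trapezoid between Q = 29.4 and Q = 33 of height $1.2: ½ · (33 + 29.4) · 1.2 = $37.44.

Producer surplus falls by $37.44 hundred.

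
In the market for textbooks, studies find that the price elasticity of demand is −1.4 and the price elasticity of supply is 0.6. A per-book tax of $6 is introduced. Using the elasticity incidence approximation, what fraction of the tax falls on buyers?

Buyers' share ≈ 0.3.

Incidence ratio: buyers' share ≈ εs / (εs + |εd|) = 0.6 / (0.6 + 1.4) = 0.3.
Supply is the less elastic side, so buyers bear the smaller share.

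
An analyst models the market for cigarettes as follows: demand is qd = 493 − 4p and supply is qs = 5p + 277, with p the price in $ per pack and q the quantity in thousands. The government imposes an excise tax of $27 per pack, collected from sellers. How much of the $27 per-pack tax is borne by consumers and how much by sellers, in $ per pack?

Consumers bear $15 per pack; sellers bear $12 per pack.

Without the tax, 493 − 4p = 5p + 277 gives 9p = 216, so p* = $24 and q* = 397.
With the tax collected from sellers, supply shifts: qs = 5(p − 27) + 277.
Solving gives q = 337 with consumers paying $39 and sellers receiving $12 (the $27 wedge).
Burden on consumers: $15; on sellers: $12. (They sum to $27.)
The less price-elastic side of the market bears the larger share of a per-unit tax.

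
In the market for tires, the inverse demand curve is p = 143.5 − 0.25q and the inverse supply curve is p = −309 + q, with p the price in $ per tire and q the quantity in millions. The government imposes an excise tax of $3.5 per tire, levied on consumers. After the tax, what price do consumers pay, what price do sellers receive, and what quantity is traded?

Rewrite in direct form: qd = 574 − 4p and qs = p + 309.
Without the tax, 574 − 4p = p + 309 gives 5p = 265, so p* = $53 and q* = 362.
With the tax collected from consumers, demand (in seller-price terms) shifts: qd = 574 − 4(p + 3.5).
Solving gives q = 359.2 with consumers paying $53.7 and sellers receiving $50.2 (the $3.5 wedge).
The less price-elastic side of the market bears the larger share of a per-unit tax.

Consumers pay $53.7; sellers receive $50.2; quantity = 359.2.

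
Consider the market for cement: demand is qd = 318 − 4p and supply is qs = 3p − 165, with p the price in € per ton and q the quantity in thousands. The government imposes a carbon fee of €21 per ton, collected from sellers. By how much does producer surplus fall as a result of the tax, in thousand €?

Producer surplus falls by €288 thousand.

Without the tax, 318 − 4p = 3p − 165 gives 7p = 483, so p* = €69 and q* = 42.
With the tax collected from sellers, supply shifts: qs = 3(p − 21) − 165.
Solving gives q = 6 with buyers paying €78 and sellers receiving €57 (the €21 wedge).
ΔPS is the trapezoid between Q = 6 and Q = 42 of height €12: ½ · (42 + 6) · 12 = €288.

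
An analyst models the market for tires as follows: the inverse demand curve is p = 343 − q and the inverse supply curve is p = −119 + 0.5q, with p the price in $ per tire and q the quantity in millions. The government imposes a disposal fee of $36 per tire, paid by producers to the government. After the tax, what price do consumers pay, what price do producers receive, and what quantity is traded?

Rewrite in direct form: qd = 343 − p and qs = 2p + 238.
Without the tax, 343 − p = 2p + 238 gives 3p = 105, so p* = $35 and q* = 308.
With the tax collected from producers, supply shifts: qs = 2(p − 36) + 238.
Solving gives q = 284 with consumers paying $59 and producers receiving $23 (the $36 wedge).

Consumers pay $59; producers receive $23; quantity = 284.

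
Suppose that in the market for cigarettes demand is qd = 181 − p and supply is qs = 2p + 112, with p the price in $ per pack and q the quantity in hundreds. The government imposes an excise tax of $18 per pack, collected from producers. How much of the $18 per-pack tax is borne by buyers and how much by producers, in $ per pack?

Before the tax: set 181 − p = 2p + 112 → p* = $23, q* = 158.
With the tax collected from producers, supply shifts: qs = 2(p − 18) + 112.
New equilibrium: buyers pay $35, producers receive $17, q = 146. (Wedge: pb − ps = 18.)
Burden on buyers: $12; on producers: $6. (They sum to $18.)

Buyers bear $12 per pack; producers bear $6 per pack.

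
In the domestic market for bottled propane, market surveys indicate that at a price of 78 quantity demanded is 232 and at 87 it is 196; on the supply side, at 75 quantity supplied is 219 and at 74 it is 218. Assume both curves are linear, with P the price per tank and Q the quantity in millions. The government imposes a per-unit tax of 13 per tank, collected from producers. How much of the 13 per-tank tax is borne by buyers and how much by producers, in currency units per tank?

Demand slope: (196 − 232)/(87 − 78) = -4, so Qd = 544 − 4P.
Supply slope: (218 − 219)/(74 − 75) = 1, so Qs = P + 144.
Before the tax: set 544 − 4P = P + 144 → P* = 80, Q* = 224.
With the tax collected from producers, supply shifts: Qs = (P − 13) + 144.
Solving gives Q = 213.6 with buyers paying 82.6 and producers receiving 69.6 (the 13 wedge).
Burden on buyers: 2.6; on producers: 10.4. (They sum to 13.)
The less price-elastic side of the market bears the larger share of a per-unit tax.

Buyers bear 2.6 per tank; producers bear 10.4 per tank.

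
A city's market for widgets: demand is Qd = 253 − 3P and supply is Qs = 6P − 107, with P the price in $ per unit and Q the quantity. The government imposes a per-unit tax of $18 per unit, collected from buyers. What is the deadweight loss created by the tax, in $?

Deadweight loss = $324.

Without the tax, 253 − 3P = 6P − 107 gives 9P = 360, so P* = $40 and Q* = 133.
With the tax collected from buyers, demand (in seller-price terms) shifts: Qd = 253 − 3(P + 18).
New equilibrium: buyers pay $52, producers receive $34, Q = 97. (Wedge: Pb − Ps = 18.)
Quantity falls by |ΔQ| = |133 − 97| = 36.
DWL = ½ · t · |ΔQ| = ½ · 18 · 36 = $324.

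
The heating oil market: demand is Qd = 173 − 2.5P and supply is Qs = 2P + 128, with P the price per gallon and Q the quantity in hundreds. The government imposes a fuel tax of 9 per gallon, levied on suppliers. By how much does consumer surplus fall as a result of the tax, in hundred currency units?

Consumer surplus falls by 572 hundred.

Before the tax: set 173 − 2.5P = 2P + 128 → P* = 10, Q* = 148.
With the tax collected from suppliers, supply shifts: Qs = 2(P − 9) + 128.
New equilibrium: buyers pay 14, suppliers receive 5, Q = 138. (Wedge: Pb − Ps = 9.)
ΔCS is the trapezoid between Q = 138 and Q = 148 of height 4: ½ · (148 + 138) · 4 = 572.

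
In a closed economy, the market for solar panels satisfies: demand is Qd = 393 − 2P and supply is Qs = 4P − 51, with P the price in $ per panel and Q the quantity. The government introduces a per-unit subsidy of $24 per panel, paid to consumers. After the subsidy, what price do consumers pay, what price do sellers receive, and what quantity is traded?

Without the subsidy, 393 − 2P = 4P − 51 gives 6P = 444, so P* = $74 and Q* = 245.
With a per-unit subsidy paid to consumers, each effectively pays P − 24, so demand becomes Qd = 393 − 2(P − 24).
Solving gives Q = 277 with consumers paying $58 and sellers receiving $82 (the $24 wedge).

Consumers pay $58; sellers receive $82; quantity = 277.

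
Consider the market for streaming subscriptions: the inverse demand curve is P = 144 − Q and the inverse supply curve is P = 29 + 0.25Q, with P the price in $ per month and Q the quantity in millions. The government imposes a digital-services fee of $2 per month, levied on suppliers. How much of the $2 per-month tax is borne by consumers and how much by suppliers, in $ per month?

Rewrite in direct form: Qd = 144 − P and Qs = 4P − 116.
Without the tax, 144 − P = 4P − 116 gives 5P = 260, so P* = $52 and Q* = 92.
With the tax collected from suppliers, supply shifts: Qs = 4(P − 2) − 116.
New equilibrium: consumers pay $53.6, suppliers receive $51.6, Q = 90.4. (Wedge: Pb − Ps = 2.)
Burden on consumers: $1.6; on suppliers: $0.4. (They sum to $2.)

Consumers bear $1.6 per month; suppliers bear $0.4 per month.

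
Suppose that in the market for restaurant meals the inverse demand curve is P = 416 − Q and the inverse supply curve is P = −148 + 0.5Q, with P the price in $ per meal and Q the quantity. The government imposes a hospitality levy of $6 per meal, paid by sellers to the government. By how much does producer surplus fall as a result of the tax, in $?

Producer surplus falls by $748.

Rewrite in direct form: Qd = 416 − P and Qs = 2P + 296.
Without the tax, 416 − P = 2P + 296 gives 3P = 120, so P* = $40 and Q* = 376.
With the tax collected from sellers, supply shifts: Qs = 2(P − 6) + 296.
Solving gives Q = 372 with consumers paying $44 and sellers receiving $38 (the $6 wedge).
ΔPS is the trapezoid between Q = 372 and Q = 376 of height $2: ½ · (376 + 372) · 2 = $748.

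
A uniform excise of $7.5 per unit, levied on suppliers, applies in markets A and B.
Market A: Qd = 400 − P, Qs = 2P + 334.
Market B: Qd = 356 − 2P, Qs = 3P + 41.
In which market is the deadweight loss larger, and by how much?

Market B, by $15.

Market A: pre-tax P* = $22, Q* = 378; post-tax Q = 373; deadweight loss = $18.75.
Market B: pre-tax P* = $63, Q* = 230; post-tax Q = 221; deadweight loss = $33.75.
Difference: $18.75 vs $33.75 → market B is larger by $15.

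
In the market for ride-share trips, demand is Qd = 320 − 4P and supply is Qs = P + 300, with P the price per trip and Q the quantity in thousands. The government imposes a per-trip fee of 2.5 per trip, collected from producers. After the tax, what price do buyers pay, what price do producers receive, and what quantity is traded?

Without the tax, 320 − 4P = P + 300 gives 5P = 20, so P* = 4 and Q* = 304.
With the tax collected from producers, supply shifts: Qs = (P − 2.5) + 300.
New equilibrium: buyers pay 4.5, producers receive 2, Q = 302. (Wedge: Pb − Ps = 2.5.)

Buyers pay 4.5; producers receive 2; quantity = 302.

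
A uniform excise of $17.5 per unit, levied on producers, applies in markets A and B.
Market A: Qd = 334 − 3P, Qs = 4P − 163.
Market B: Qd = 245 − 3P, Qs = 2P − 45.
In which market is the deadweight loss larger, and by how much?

Market A: pre-tax P* = $71, Q* = 121; post-tax Q = 91; deadweight loss = $262.5.
Market B: pre-tax P* = $58, Q* = 71; post-tax Q = 50; deadweight loss = $183.75.
Difference: $262.5 vs $183.75 → market A is larger by $78.75.

Market A, by $78.75.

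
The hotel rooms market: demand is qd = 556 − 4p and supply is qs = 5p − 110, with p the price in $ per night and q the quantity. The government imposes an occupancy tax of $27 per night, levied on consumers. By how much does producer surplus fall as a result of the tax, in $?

Producer surplus falls by $2760.

Without the tax, 556 − 4p = 5p − 110 gives 9p = 666, so p* = $74 and q* = 260.
With the tax collected from consumers, demand (in seller-price terms) shifts: qd = 556 − 4(p + 27).
New equilibrium: consumers pay $89, sellers receive $62, q = 200. (Wedge: pb − ps = 27.)
ΔPS is the trapezoid between Q = 200 and Q = 260 of height $12: ½ · (260 + 200) · 12 = $2760.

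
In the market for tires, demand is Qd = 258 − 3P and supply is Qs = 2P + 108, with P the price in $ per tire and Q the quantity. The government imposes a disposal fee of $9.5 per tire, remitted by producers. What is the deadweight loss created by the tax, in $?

Deadweight loss = $54.15.

Before the tax: set 258 − 3P = 2P + 108 → P* = $30, Q* = 168.
With the tax collected from producers, supply shifts: Qs = 2(P − 9.5) + 108.
New equilibrium: consumers pay $33.8, producers receive $24.3, Q = 156.6. (Wedge: Pb − Ps = 9.5.)
Quantity falls by |ΔQ| = |168 − 156.6| = 11.4.
DWL = ½ · t · |ΔQ| = ½ · 9.5 · 11.4 = $54.15.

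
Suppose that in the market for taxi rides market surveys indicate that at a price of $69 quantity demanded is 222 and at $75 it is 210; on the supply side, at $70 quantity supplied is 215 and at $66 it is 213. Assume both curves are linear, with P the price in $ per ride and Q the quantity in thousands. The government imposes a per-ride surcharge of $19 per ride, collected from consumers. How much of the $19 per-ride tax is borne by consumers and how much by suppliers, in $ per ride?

Consumers bear $3.8 per ride; suppliers bear $15.2 per ride.

Demand slope: (210 − 222)/(75 − 69) = -2, so Qd = 360 − 2P.
Supply slope: (213 − 215)/(66 − 70) = 0.5, so Qs = 0.5P + 180.
Before the tax: set 360 − 2P = 0.5P + 180 → P* = $72, Q* = 216.
With the tax collected from consumers, demand (in seller-price terms) shifts: Qd = 360 − 2(P + 19).
Solving gives Q = 208.4 with consumers paying $75.8 and suppliers receiving $56.8 (the $19 wedge).
Burden on consumers: $3.8; on suppliers: $15.2. (They sum to $19.)
The less price-elastic side of the market bears the larger share of a per-unit tax.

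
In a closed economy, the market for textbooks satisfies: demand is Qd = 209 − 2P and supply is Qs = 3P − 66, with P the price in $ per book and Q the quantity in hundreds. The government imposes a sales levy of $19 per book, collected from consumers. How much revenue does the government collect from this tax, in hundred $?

Without the tax, 209 − 2P = 3P − 66 gives 5P = 275, so P* = $55 and Q* = 99.
With the tax collected from consumers, demand (in seller-price terms) shifts: Qd = 209 − 2(P + 19).
New equilibrium: consumers pay $66.4, producers receive $47.4, Q = 76.2. (Wedge: Pb − Ps = 19.)
Revenue = t · Q = 19 · 76.2 = $1447.8.

Tax revenue = $1447.8 hundred.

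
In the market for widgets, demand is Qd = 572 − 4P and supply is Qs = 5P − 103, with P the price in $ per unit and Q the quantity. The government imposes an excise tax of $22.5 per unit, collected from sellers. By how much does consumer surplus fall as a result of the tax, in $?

Consumer surplus falls by $3087.5.

Before the tax: set 572 − 4P = 5P − 103 → P* = $75, Q* = 272.
With the tax collected from sellers, supply shifts: Qs = 5(P − 22.5) − 103.
New equilibrium: consumers pay $87.5, sellers receive $65, Q = 222. (Wedge: Pb − Ps = 22.5.)
ΔCS is the trapezoid between Q = 222 and Q = 272 of height $12.5: ½ · (272 + 222) · 12.5 = $3087.5.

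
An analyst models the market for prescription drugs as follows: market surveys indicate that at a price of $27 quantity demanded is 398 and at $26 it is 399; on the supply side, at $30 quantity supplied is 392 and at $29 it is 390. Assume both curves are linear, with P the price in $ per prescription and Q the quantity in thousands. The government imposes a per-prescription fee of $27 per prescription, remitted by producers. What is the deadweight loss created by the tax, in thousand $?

Demand slope: (399 − 398)/(26 − 27) = -1, so Qd = 425 − P.
Supply slope: (390 − 392)/(29 − 30) = 2, so Qs = 2P + 332.
Without the tax, 425 − P = 2P + 332 gives 3P = 93, so P* = $31 and Q* = 394.
With the tax collected from producers, supply shifts: Qs = 2(P − 27) + 332.
New equilibrium: consumers pay $49, producers receive $22, Q = 376. (Wedge: Pb − Ps = 27.)
Quantity falls by |ΔQ| = |394 − 376| = 18.
DWL = ½ · t · |ΔQ| = ½ · 27 · 18 = $243.

Deadweight loss = $243 thousand.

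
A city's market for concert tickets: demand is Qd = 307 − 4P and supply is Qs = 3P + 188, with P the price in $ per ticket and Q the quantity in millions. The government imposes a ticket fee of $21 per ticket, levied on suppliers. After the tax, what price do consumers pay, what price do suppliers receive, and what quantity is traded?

Without the tax, 307 − 4P = 3P + 188 gives 7P = 119, so P* = $17 and Q* = 239.
With the tax collected from suppliers, supply shifts: Qs = 3(P − 21) + 188.
New equilibrium: consumers pay $26, suppliers receive $5, Q = 203. (Wedge: Pb − Ps = 21.)

Consumers pay $26; suppliers receive $5; quantity = 203.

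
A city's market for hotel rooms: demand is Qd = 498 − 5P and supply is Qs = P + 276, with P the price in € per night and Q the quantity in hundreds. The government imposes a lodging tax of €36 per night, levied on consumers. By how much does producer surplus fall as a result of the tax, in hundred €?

Producer surplus falls by €8940 hundred.

Before the tax: set 498 − 5P = P + 276 → P* = €37, Q* = 313.
With the tax collected from consumers, demand (in seller-price terms) shifts: Qd = 498 − 5(P + 36).
New equilibrium: consumers pay €43, suppliers receive €7, Q = 283. (Wedge: Pb − Ps = 36.)
ΔPS is the trapezoid between Q = 283 and Q = 313 of height €30: ½ · (313 + 283) · 30 = €8940.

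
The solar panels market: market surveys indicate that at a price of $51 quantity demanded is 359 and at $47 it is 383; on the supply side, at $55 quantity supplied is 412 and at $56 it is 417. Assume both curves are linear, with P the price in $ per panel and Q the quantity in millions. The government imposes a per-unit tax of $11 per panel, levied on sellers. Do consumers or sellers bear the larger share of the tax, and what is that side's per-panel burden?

Sellers bear the larger share: $6 per panel.

Demand slope: (383 − 359)/(47 − 51) = -6, so Qd = 665 − 6P.
Supply slope: (417 − 412)/(56 − 55) = 5, so Qs = 5P + 137.
Before the tax: set 665 − 6P = 5P + 137 → P* = $48, Q* = 377.
With the tax collected from sellers, supply shifts: Qs = 5(P − 11) + 137.
New equilibrium: consumers pay $53, sellers receive $42, Q = 347. (Wedge: Pb − Ps = 11.)
Per-panel burden: consumers $5, sellers $6.
Sellers take the larger share because supply is less price-elastic here (demand slope 6 vs supply slope 5).
The less price-elastic side of the market bears the larger share of a per-unit tax.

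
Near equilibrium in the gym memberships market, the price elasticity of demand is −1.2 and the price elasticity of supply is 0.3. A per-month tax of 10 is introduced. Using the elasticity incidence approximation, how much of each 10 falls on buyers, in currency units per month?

Buyers bear ≈ 2 per month.

Incidence ratio: buyers' share ≈ εs / (εs + |εd|) = 0.3 / (0.3 + 1.2) = 0.2.
So buyers bear ≈ 0.2 × 10 = 2; suppliers bear 8.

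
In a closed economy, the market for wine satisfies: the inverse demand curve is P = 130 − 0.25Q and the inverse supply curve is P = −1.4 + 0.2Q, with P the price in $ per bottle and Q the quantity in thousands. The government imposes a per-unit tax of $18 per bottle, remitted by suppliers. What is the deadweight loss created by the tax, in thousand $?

Rewrite in direct form: Qd = 520 − 4P and Qs = 5P + 7.
Before the tax: set 520 − 4P = 5P + 7 → P* = $57, Q* = 292.
With the tax collected from suppliers, supply shifts: Qs = 5(P − 18) + 7.
New equilibrium: consumers pay $67, suppliers receive $49, Q = 252. (Wedge: Pb − Ps = 18.)
Quantity falls by |ΔQ| = |292 − 252| = 40.
DWL = ½ · t · |ΔQ| = ½ · 18 · 40 = $360.

Deadweight loss = $360 thousand.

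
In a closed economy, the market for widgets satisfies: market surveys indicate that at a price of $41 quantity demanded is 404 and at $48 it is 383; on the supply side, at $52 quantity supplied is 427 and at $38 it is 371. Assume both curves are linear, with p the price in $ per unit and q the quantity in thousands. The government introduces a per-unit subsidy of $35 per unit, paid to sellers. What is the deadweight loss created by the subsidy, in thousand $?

Deadweight loss = $1050 thousand.

Demand slope: (383 − 404)/(48 − 41) = -3, so qd = 527 − 3p.
Supply slope: (371 − 427)/(38 − 52) = 4, so qs = 4p + 219.
Without the subsidy, 527 − 3p = 4p + 219 gives 7p = 308, so p* = $44 and q* = 395.
With a per-unit subsidy paid to sellers, each receives p + 35 per unit sold, so supply becomes qs = 4(p + 35) + 219.
New equilibrium: consumers pay $24, sellers receive $59, q = 455. (Wedge: pb − ps = −35.)
Quantity rises by |ΔQ| = |395 − 455| = 60.
DWL = ½ · t · |ΔQ| = ½ · 35 · 60 = $1050.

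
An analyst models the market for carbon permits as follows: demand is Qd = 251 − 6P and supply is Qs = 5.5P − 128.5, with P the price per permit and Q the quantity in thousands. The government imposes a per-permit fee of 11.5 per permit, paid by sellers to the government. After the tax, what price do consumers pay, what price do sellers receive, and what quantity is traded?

Consumers pay 38.5; sellers receive 27; quantity = 20.

Before the tax: set 251 − 6P = 5.5P − 128.5 → P* = 33, Q* = 53.
With the tax collected from sellers, supply shifts: Qs = 5.5(P − 11.5) − 128.5.
New equilibrium: consumers pay 38.5, sellers receive 27, Q = 20. (Wedge: Pb − Ps = 11.5.)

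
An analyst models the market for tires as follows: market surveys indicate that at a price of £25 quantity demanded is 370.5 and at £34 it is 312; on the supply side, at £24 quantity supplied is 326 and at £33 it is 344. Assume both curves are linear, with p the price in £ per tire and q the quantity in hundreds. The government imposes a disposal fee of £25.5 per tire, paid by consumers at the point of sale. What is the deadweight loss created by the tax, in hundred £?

Deadweight loss = £497.25 hundred.

Demand slope: (312 − 370.5)/(34 − 25) = -6.5, so qd = 533 − 6.5p.
Supply slope: (344 − 326)/(33 − 24) = 2, so qs = 2p + 278.
Without the tax, 533 − 6.5p = 2p + 278 gives 8.5p = 255, so p* = £30 and q* = 338.
With the tax collected from consumers, demand (in seller-price terms) shifts: qd = 533 − 6.5(p + 25.5).
Solving gives q = 299 with consumers paying £36 and suppliers receiving £10.5 (the £25.5 wedge).
Quantity falls by |ΔQ| = |338 − 299| = 39.
DWL = ½ · t · |ΔQ| = ½ · 25.5 · 39 = £497.25.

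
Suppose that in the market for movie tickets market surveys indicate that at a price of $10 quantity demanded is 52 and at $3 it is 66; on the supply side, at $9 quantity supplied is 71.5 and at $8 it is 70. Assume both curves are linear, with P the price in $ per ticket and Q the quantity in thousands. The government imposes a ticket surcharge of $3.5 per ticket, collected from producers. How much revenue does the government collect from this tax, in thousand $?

Tax revenue = $213.5 thousand.

Demand slope: (66 − 52)/(3 − 10) = -2, so Qd = 72 − 2P.
Supply slope: (70 − 71.5)/(8 − 9) = 1.5, so Qs = 1.5P + 58.
Without the tax, 72 − 2P = 1.5P + 58 gives 3.5P = 14, so P* = $4 and Q* = 64.
With the tax collected from producers, supply shifts: Qs = 1.5(P − 3.5) + 58.
Solving gives Q = 61 with consumers paying $5.5 and producers receiving $2 (the $3.5 wedge).
Revenue = t · Q = 3.5 · 61 = $213.5.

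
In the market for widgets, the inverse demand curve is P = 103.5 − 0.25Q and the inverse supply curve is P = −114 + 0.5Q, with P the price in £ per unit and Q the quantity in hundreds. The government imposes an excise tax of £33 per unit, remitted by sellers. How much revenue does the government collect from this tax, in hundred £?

Tax revenue = £8118 hundred.

Inverting to Q(P) form: Qd = 414 − 4P; Qs = 2P + 228.
Without the tax, 414 − 4P = 2P + 228 gives 6P = 186, so P* = £31 and Q* = 290.
With the tax collected from sellers, supply shifts: Qs = 2(P − 33) + 228.
New equilibrium: consumers pay £42, sellers receive £9, Q = 246. (Wedge: Pb − Ps = 33.)
Revenue = t · Q = 33 · 246 = £8118.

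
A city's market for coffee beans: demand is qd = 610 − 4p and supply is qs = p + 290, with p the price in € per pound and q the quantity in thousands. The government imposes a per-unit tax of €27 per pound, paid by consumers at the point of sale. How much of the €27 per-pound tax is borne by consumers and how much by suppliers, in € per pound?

Before the tax: set 610 − 4p = p + 290 → p* = €64, q* = 354.
With the tax collected from consumers, demand (in seller-price terms) shifts: qd = 610 − 4(p + 27).
New equilibrium: consumers pay €69.4, suppliers receive €42.4, q = 332.4. (Wedge: pb − ps = 27.)
Burden on consumers: €5.4; on suppliers: €21.6. (They sum to €27.)
The less price-elastic side of the market bears the larger share of a per-unit tax.

Consumers bear €5.4 per pound; suppliers bear €21.6 per pound.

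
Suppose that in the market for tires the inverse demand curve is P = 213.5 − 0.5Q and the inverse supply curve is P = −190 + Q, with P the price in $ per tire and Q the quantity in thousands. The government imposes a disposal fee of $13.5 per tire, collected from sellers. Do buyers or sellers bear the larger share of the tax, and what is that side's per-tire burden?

Sellers bear the larger share: $9 per tire.

Rewrite in direct form: Qd = 427 − 2P and Qs = P + 190.
Before the tax: set 427 − 2P = P + 190 → P* = $79, Q* = 269.
With the tax collected from sellers, supply shifts: Qs = (P − 13.5) + 190.
Solving gives Q = 260 with buyers paying $83.5 and sellers receiving $70 (the $13.5 wedge).
Per-tire burden: buyers $4.5, sellers $9.
Sellers take the larger share because supply is less price-elastic here (demand slope 2 vs supply slope 1).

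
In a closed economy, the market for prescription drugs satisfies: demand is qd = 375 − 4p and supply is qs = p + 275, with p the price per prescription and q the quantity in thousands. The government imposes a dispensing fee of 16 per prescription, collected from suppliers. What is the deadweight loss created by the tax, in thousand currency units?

Before the tax: set 375 − 4p = p + 275 → p* = 20, q* = 295.
With the tax collected from suppliers, supply shifts: qs = (p − 16) + 275.
Solving gives q = 282.2 with consumers paying 23.2 and suppliers receiving 7.2 (the 16 wedge).
Quantity falls by |ΔQ| = |295 − 282.2| = 12.8.
DWL = ½ · t · |ΔQ| = ½ · 16 · 12.8 = 102.4.

Deadweight loss = 102.4 thousand.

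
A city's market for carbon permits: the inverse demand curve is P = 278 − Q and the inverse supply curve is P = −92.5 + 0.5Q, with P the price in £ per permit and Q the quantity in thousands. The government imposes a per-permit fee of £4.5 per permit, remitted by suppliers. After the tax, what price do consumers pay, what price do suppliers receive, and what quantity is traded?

Consumers pay £34; suppliers receive £29.5; quantity = 244.

Inverting to Q(P) form: Qd = 278 − P; Qs = 2P + 185.
Before the tax: set 278 − P = 2P + 185 → P* = £31, Q* = 247.
With the tax collected from suppliers, supply shifts: Qs = 2(P − 4.5) + 185.
Solving gives Q = 244 with consumers paying £34 and suppliers receiving £29.5 (the £4.5 wedge).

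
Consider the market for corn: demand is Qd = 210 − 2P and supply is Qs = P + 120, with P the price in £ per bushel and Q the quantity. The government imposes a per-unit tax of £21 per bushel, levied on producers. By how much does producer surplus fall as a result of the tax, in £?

Before the tax: set 210 − 2P = P + 120 → P* = £30, Q* = 150.
With the tax collected from producers, supply shifts: Qs = (P − 21) + 120.
Solving gives Q = 136 with consumers paying £37 and producers receiving £16 (the £21 wedge).
ΔPS is the trapezoid between Q = 136 and Q = 150 of height £14: ½ · (150 + 136) · 14 = £2002.

Producer surplus falls by £2002.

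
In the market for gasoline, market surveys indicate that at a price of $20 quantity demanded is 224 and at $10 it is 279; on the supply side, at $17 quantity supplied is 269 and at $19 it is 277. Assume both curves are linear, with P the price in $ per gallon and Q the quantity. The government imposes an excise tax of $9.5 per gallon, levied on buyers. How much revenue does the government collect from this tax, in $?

Tax revenue = $2232.5.

Demand slope: (279 − 224)/(10 − 20) = -5.5, so Qd = 334 − 5.5P.
Supply slope: (277 − 269)/(19 − 17) = 4, so Qs = 4P + 201.
Without the tax, 334 − 5.5P = 4P + 201 gives 9.5P = 133, so P* = $14 and Q* = 257.
With the tax collected from buyers, demand (in seller-price terms) shifts: Qd = 334 − 5.5(P + 9.5).
Solving gives Q = 235 with buyers paying $18 and sellers receiving $8.5 (the $9.5 wedge).
Revenue = t · Q = 9.5 · 235 = $2232.5.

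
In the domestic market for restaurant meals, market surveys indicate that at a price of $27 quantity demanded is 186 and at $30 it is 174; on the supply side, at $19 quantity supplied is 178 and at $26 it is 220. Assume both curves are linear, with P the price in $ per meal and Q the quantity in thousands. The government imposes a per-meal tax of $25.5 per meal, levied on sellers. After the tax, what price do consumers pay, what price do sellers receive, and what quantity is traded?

Demand slope: (174 − 186)/(30 − 27) = -4, so Qd = 294 − 4P.
Supply slope: (220 − 178)/(26 − 19) = 6, so Qs = 6P + 64.
Before the tax: set 294 − 4P = 6P + 64 → P* = $23, Q* = 202.
With the tax collected from sellers, supply shifts: Qs = 6(P − 25.5) + 64.
Solving gives Q = 140.8 with consumers paying $38.3 and sellers receiving $12.8 (the $25.5 wedge).
The less price-elastic side of the market bears the larger share of a per-unit tax.

Consumers pay $38.3; sellers receive $12.8; quantity = 140.8.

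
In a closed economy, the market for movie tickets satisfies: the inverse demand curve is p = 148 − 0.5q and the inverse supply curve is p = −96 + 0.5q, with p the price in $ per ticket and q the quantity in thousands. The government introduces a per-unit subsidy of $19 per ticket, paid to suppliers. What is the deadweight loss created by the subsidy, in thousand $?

Rewrite in direct form: qd = 296 − 2p and qs = 2p + 192.
Without the subsidy, 296 − 2p = 2p + 192 gives 4p = 104, so p* = $26 and q* = 244.
With a per-unit subsidy paid to suppliers, each receives p + 19 per unit sold, so supply becomes qs = 2(p + 19) + 192.
New equilibrium: buyers pay $16.5, suppliers receive $35.5, q = 263. (Wedge: pb − ps = −19.)
Quantity rises by |ΔQ| = |244 − 263| = 19.
DWL = ½ · t · |ΔQ| = ½ · 19 · 19 = $180.5.

Deadweight loss = $180.5 thousand.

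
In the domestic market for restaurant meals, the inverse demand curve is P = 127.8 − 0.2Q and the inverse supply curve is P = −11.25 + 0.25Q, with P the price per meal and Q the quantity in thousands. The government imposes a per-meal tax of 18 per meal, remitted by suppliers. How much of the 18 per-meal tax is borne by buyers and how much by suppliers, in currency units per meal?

Rewrite in direct form: Qd = 639 − 5P and Qs = 4P + 45.
Without the tax, 639 − 5P = 4P + 45 gives 9P = 594, so P* = 66 and Q* = 309.
With the tax collected from suppliers, supply shifts: Qs = 4(P − 18) + 45.
New equilibrium: buyers pay 74, suppliers receive 56, Q = 269. (Wedge: Pb − Ps = 18.)
Burden on buyers: 8; on suppliers: 10. (They sum to 18.)

Buyers bear 8 per meal; suppliers bear 10 per meal.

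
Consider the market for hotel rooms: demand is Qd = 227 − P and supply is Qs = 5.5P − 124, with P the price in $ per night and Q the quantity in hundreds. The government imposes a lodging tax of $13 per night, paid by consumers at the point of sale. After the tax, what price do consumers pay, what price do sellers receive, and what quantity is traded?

Consumers pay $65; sellers receive $52; quantity = 162.

Without the tax, 227 − P = 5.5P − 124 gives 6.5P = 351, so P* = $54 and Q* = 173.
With the tax collected from consumers, demand (in seller-price terms) shifts: Qd = 227 − (P + 13).
New equilibrium: consumers pay $65, sellers receive $52, Q = 162. (Wedge: Pb − Ps = 13.)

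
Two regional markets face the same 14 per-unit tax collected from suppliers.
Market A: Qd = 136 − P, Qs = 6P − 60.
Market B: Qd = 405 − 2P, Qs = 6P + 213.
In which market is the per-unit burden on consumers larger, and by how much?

Market A: pre-tax P* = 28, Q* = 108; post-tax Q = 96; per-unit burden on consumers = 12.
Market B: pre-tax P* = 24, Q* = 357; post-tax Q = 336; per-unit burden on consumers = 10.5.
Difference: 12 vs 10.5 → market A is larger by 1.5.

Market A, by 1.5.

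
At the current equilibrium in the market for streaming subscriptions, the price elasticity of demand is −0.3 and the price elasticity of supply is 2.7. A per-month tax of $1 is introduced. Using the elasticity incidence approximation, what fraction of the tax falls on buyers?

Buyers' share ≈ 0.9.

Incidence ratio: buyers' share ≈ εs / (εs + |εd|) = 2.7 / (2.7 + 0.3) = 0.9.
Supply is the more elastic side, so buyers bear the larger share.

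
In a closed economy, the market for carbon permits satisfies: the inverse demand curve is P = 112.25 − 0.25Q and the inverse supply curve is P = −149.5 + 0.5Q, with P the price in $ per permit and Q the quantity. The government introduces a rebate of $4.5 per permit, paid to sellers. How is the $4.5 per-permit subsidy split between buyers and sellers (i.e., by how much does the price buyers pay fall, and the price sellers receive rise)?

Rewrite in direct form: Qd = 449 − 4P and Qs = 2P + 299.
Without the subsidy, 449 − 4P = 2P + 299 gives 6P = 150, so P* = $25 and Q* = 349.
With a per-unit subsidy paid to sellers, each receives P + 4.5 per unit sold, so supply becomes Qs = 2(P + 4.5) + 299.
Solving gives Q = 355 with buyers paying $23.5 and sellers receiving $28 (the $4.5 wedge).
Gain to buyers: $1.5; to sellers: $3. (They sum to $4.5.)

Buyers gain $1.5 per permit; sellers gain $3 per permit.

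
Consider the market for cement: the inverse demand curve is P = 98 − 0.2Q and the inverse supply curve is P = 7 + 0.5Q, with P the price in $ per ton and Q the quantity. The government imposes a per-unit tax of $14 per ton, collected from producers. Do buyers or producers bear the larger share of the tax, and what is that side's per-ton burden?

Rewrite in direct form: Qd = 490 − 5P and Qs = 2P − 14.
Without the tax, 490 − 5P = 2P − 14 gives 7P = 504, so P* = $72 and Q* = 130.
With the tax collected from producers, supply shifts: Qs = 2(P − 14) − 14.
Solving gives Q = 110 with buyers paying $76 and producers receiving $62 (the $14 wedge).
Per-ton burden: buyers $4, producers $10.
Producers take the larger share because supply is less price-elastic here (demand slope 5 vs supply slope 2).
The less price-elastic side of the market bears the larger share of a per-unit tax.

Producers bear the larger share: $10 per ton.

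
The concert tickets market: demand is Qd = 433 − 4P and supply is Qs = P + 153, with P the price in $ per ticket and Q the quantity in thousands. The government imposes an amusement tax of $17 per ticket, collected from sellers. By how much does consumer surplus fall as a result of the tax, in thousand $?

Consumer surplus falls by $687.48 thousand.

Before the tax: set 433 − 4P = P + 153 → P* = $56, Q* = 209.
With the tax collected from sellers, supply shifts: Qs = (P − 17) + 153.
New equilibrium: consumers pay $59.4, sellers receive $42.4, Q = 195.4. (Wedge: Pb − Ps = 17.)
ΔCS is the trapezoid between Q = 195.4 and Q = 209 of height $3.4: ½ · (209 + 195.4) · 3.4 = $687.48.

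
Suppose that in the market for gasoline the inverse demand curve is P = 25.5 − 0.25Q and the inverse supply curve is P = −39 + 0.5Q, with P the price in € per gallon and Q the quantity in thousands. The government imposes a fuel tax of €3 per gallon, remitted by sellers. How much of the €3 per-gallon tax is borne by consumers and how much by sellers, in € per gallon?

Consumers bear €1 per gallon; sellers bear €2 per gallon.

Inverting to Q(P) form: Qd = 102 − 4P; Qs = 2P + 78.
Without the tax, 102 − 4P = 2P + 78 gives 6P = 24, so P* = €4 and Q* = 86.
With the tax collected from sellers, supply shifts: Qs = 2(P − 3) + 78.
New equilibrium: consumers pay €5, sellers receive €2, Q = 82. (Wedge: Pb − Ps = 3.)
Burden on consumers: €1; on sellers: €2. (They sum to €3.)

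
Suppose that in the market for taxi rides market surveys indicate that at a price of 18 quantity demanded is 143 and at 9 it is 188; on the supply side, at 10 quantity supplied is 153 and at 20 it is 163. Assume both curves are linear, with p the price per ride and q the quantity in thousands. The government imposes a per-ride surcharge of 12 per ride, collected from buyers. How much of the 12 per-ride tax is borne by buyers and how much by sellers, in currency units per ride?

Demand slope: (188 − 143)/(9 − 18) = -5, so qd = 233 − 5p.
Supply slope: (163 − 153)/(20 − 10) = 1, so qs = p + 143.
Without the tax, 233 − 5p = p + 143 gives 6p = 90, so p* = 15 and q* = 158.
With the tax collected from buyers, demand (in seller-price terms) shifts: qd = 233 − 5(p + 12).
New equilibrium: buyers pay 17, sellers receive 5, q = 148. (Wedge: pb − ps = 12.)
Burden on buyers: 2; on sellers: 10. (They sum to 12.)
The less price-elastic side of the market bears the larger share of a per-unit tax.

Buyers bear 2 per ride; sellers bear 10 per ride.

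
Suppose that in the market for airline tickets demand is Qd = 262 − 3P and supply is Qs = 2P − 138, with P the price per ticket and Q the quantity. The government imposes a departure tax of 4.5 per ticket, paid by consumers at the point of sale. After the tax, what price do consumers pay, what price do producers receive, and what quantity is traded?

Without the tax, 262 − 3P = 2P − 138 gives 5P = 400, so P* = 80 and Q* = 22.
With the tax collected from consumers, demand (in seller-price terms) shifts: Qd = 262 − 3(P + 4.5).
Solving gives Q = 16.6 with consumers paying 81.8 and producers receiving 77.3 (the 4.5 wedge).
The less price-elastic side of the market bears the larger share of a per-unit tax.

Consumers pay 81.8; producers receive 77.3; quantity = 16.6.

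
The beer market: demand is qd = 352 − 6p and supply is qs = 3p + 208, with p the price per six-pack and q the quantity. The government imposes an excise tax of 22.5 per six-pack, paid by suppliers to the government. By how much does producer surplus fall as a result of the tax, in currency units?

Producer surplus falls by 3502.5.

Before the tax: set 352 − 6p = 3p + 208 → p* = 16, q* = 256.
With the tax collected from suppliers, supply shifts: qs = 3(p − 22.5) + 208.
Solving gives q = 211 with consumers paying 23.5 and suppliers receiving 1 (the 22.5 wedge).
ΔPS is the trapezoid between Q = 211 and Q = 256 of height 15: ½ · (256 + 211) · 15 = 3502.5.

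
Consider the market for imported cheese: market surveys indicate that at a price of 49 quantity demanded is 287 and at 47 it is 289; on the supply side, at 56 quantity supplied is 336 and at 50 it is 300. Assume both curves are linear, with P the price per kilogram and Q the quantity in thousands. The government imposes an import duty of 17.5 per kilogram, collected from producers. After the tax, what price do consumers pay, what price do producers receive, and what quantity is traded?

Demand slope: (289 − 287)/(47 − 49) = -1, so Qd = 336 − P.
Supply slope: (300 − 336)/(50 − 56) = 6, so Qs = 6P.
Without the tax, 336 − P = 6P gives 7P = 336, so P* = 48 and Q* = 288.
With the tax collected from producers, supply shifts: Qs = 6(P − 17.5).
Solving gives Q = 273 with consumers paying 63 and producers receiving 45.5 (the 17.5 wedge).
The less price-elastic side of the market bears the larger share of a per-unit tax.

Consumers pay 63; producers receive 45.5; quantity = 273.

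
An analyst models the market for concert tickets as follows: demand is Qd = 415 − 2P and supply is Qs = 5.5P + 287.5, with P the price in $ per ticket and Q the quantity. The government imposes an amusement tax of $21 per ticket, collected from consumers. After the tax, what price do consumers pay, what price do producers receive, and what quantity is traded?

Consumers pay $32.4; producers receive $11.4; quantity = 350.2.

Without the tax, 415 − 2P = 5.5P + 287.5 gives 7.5P = 127.5, so P* = $17 and Q* = 381.
With the tax collected from consumers, demand (in seller-price terms) shifts: Qd = 415 − 2(P + 21).
New equilibrium: consumers pay $32.4, producers receive $11.4, Q = 350.2. (Wedge: Pb − Ps = 21.)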